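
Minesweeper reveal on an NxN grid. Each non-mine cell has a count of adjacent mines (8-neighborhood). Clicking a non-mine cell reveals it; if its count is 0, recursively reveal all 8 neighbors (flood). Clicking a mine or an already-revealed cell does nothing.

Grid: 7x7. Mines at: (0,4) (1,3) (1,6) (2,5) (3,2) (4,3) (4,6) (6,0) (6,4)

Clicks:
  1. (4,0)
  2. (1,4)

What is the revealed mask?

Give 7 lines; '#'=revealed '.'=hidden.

Answer: ###....
###.#..
###....
##.....
##.....
##.....
.......

Derivation:
Click 1 (4,0) count=0: revealed 15 new [(0,0) (0,1) (0,2) (1,0) (1,1) (1,2) (2,0) (2,1) (2,2) (3,0) (3,1) (4,0) (4,1) (5,0) (5,1)] -> total=15
Click 2 (1,4) count=3: revealed 1 new [(1,4)] -> total=16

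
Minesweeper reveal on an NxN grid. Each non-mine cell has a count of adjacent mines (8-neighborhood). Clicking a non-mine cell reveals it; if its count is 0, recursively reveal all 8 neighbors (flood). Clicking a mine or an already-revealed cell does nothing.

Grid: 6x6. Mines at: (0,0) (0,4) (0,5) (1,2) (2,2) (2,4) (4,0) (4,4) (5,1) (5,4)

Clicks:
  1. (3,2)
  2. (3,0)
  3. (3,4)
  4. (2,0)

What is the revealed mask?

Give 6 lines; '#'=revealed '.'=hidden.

Answer: ......
##....
##....
###.#.
......
......

Derivation:
Click 1 (3,2) count=1: revealed 1 new [(3,2)] -> total=1
Click 2 (3,0) count=1: revealed 1 new [(3,0)] -> total=2
Click 3 (3,4) count=2: revealed 1 new [(3,4)] -> total=3
Click 4 (2,0) count=0: revealed 5 new [(1,0) (1,1) (2,0) (2,1) (3,1)] -> total=8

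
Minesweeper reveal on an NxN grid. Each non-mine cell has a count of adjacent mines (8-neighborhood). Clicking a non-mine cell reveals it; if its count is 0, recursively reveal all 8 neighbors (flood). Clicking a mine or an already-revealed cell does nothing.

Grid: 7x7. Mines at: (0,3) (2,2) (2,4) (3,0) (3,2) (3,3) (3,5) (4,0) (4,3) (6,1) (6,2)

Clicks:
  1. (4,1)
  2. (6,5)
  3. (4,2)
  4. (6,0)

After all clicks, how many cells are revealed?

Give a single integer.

Click 1 (4,1) count=3: revealed 1 new [(4,1)] -> total=1
Click 2 (6,5) count=0: revealed 11 new [(4,4) (4,5) (4,6) (5,3) (5,4) (5,5) (5,6) (6,3) (6,4) (6,5) (6,6)] -> total=12
Click 3 (4,2) count=3: revealed 1 new [(4,2)] -> total=13
Click 4 (6,0) count=1: revealed 1 new [(6,0)] -> total=14

Answer: 14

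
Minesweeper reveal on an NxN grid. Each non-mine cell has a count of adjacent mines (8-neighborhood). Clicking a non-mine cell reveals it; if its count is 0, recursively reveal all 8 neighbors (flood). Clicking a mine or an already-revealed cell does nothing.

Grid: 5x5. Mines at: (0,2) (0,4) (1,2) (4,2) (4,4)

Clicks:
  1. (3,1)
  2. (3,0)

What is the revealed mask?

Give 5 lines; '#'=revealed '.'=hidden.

Click 1 (3,1) count=1: revealed 1 new [(3,1)] -> total=1
Click 2 (3,0) count=0: revealed 9 new [(0,0) (0,1) (1,0) (1,1) (2,0) (2,1) (3,0) (4,0) (4,1)] -> total=10

Answer: ##...
##...
##...
##...
##...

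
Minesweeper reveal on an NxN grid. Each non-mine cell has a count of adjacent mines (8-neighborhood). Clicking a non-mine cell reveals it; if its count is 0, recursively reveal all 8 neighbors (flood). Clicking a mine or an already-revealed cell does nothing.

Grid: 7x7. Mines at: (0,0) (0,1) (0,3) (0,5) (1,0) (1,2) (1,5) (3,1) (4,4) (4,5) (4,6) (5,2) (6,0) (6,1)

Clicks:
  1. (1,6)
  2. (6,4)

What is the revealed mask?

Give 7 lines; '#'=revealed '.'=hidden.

Click 1 (1,6) count=2: revealed 1 new [(1,6)] -> total=1
Click 2 (6,4) count=0: revealed 8 new [(5,3) (5,4) (5,5) (5,6) (6,3) (6,4) (6,5) (6,6)] -> total=9

Answer: .......
......#
.......
.......
.......
...####
...####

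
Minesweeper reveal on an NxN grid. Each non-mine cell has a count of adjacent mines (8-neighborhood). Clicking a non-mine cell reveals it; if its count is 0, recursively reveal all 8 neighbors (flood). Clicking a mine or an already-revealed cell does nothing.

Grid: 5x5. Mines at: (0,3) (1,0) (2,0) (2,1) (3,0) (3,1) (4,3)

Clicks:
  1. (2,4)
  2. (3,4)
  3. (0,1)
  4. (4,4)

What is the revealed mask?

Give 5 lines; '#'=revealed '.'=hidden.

Click 1 (2,4) count=0: revealed 9 new [(1,2) (1,3) (1,4) (2,2) (2,3) (2,4) (3,2) (3,3) (3,4)] -> total=9
Click 2 (3,4) count=1: revealed 0 new [(none)] -> total=9
Click 3 (0,1) count=1: revealed 1 new [(0,1)] -> total=10
Click 4 (4,4) count=1: revealed 1 new [(4,4)] -> total=11

Answer: .#...
..###
..###
..###
....#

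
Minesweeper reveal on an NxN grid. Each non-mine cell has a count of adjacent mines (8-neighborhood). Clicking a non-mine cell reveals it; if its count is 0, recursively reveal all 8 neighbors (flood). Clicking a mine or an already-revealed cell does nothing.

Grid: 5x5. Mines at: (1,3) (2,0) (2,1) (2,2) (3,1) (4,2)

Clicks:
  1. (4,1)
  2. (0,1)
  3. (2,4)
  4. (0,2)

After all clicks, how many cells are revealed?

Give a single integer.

Answer: 8

Derivation:
Click 1 (4,1) count=2: revealed 1 new [(4,1)] -> total=1
Click 2 (0,1) count=0: revealed 6 new [(0,0) (0,1) (0,2) (1,0) (1,1) (1,2)] -> total=7
Click 3 (2,4) count=1: revealed 1 new [(2,4)] -> total=8
Click 4 (0,2) count=1: revealed 0 new [(none)] -> total=8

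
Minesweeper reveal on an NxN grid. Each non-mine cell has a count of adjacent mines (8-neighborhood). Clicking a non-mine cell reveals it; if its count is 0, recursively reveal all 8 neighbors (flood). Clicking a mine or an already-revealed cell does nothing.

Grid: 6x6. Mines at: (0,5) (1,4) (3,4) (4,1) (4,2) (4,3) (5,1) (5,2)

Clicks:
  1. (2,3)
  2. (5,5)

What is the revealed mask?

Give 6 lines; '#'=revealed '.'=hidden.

Answer: ......
......
...#..
......
....##
....##

Derivation:
Click 1 (2,3) count=2: revealed 1 new [(2,3)] -> total=1
Click 2 (5,5) count=0: revealed 4 new [(4,4) (4,5) (5,4) (5,5)] -> total=5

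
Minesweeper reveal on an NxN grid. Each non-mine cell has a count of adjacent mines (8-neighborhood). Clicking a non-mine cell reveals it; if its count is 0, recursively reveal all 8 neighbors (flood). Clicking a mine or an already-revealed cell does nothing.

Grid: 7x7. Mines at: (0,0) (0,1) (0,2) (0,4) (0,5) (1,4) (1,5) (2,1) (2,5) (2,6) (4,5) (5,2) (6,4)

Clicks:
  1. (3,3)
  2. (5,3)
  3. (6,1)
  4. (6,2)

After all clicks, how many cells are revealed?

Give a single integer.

Click 1 (3,3) count=0: revealed 9 new [(2,2) (2,3) (2,4) (3,2) (3,3) (3,4) (4,2) (4,3) (4,4)] -> total=9
Click 2 (5,3) count=2: revealed 1 new [(5,3)] -> total=10
Click 3 (6,1) count=1: revealed 1 new [(6,1)] -> total=11
Click 4 (6,2) count=1: revealed 1 new [(6,2)] -> total=12

Answer: 12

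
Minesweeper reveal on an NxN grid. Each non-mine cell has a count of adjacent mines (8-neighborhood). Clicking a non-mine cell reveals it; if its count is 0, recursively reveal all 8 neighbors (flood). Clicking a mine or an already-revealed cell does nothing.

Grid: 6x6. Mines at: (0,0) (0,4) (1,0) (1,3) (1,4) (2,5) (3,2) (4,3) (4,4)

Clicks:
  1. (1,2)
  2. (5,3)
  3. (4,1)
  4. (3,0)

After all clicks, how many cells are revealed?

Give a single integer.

Click 1 (1,2) count=1: revealed 1 new [(1,2)] -> total=1
Click 2 (5,3) count=2: revealed 1 new [(5,3)] -> total=2
Click 3 (4,1) count=1: revealed 1 new [(4,1)] -> total=3
Click 4 (3,0) count=0: revealed 9 new [(2,0) (2,1) (3,0) (3,1) (4,0) (4,2) (5,0) (5,1) (5,2)] -> total=12

Answer: 12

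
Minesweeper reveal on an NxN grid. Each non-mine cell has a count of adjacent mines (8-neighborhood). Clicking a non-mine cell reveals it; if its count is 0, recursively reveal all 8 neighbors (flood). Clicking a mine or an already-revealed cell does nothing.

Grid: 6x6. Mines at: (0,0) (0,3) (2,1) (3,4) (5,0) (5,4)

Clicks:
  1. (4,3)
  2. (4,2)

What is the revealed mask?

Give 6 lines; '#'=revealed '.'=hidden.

Answer: ......
......
......
.###..
.###..
.###..

Derivation:
Click 1 (4,3) count=2: revealed 1 new [(4,3)] -> total=1
Click 2 (4,2) count=0: revealed 8 new [(3,1) (3,2) (3,3) (4,1) (4,2) (5,1) (5,2) (5,3)] -> total=9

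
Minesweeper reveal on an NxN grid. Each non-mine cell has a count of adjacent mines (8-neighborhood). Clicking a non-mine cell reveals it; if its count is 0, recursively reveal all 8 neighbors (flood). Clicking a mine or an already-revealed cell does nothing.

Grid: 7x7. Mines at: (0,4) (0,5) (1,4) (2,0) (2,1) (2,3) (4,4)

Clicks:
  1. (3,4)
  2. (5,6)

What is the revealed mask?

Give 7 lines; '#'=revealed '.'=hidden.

Click 1 (3,4) count=2: revealed 1 new [(3,4)] -> total=1
Click 2 (5,6) count=0: revealed 30 new [(1,5) (1,6) (2,5) (2,6) (3,0) (3,1) (3,2) (3,3) (3,5) (3,6) (4,0) (4,1) (4,2) (4,3) (4,5) (4,6) (5,0) (5,1) (5,2) (5,3) (5,4) (5,5) (5,6) (6,0) (6,1) (6,2) (6,3) (6,4) (6,5) (6,6)] -> total=31

Answer: .......
.....##
.....##
#######
####.##
#######
#######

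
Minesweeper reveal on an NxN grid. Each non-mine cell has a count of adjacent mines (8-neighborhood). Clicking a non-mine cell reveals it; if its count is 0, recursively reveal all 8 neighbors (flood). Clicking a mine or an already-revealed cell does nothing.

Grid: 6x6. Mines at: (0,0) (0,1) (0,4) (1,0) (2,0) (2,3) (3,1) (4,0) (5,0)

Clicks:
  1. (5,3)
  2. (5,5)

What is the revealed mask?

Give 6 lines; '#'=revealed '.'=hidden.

Click 1 (5,3) count=0: revealed 18 new [(1,4) (1,5) (2,4) (2,5) (3,2) (3,3) (3,4) (3,5) (4,1) (4,2) (4,3) (4,4) (4,5) (5,1) (5,2) (5,3) (5,4) (5,5)] -> total=18
Click 2 (5,5) count=0: revealed 0 new [(none)] -> total=18

Answer: ......
....##
....##
..####
.#####
.#####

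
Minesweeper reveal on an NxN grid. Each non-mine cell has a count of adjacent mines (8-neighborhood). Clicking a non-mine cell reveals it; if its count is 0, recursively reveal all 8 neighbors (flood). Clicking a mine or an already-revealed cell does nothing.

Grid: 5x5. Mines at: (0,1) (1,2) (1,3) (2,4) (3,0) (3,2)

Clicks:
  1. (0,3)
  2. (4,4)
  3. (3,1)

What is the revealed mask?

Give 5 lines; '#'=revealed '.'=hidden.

Answer: ...#.
.....
.....
.#.##
...##

Derivation:
Click 1 (0,3) count=2: revealed 1 new [(0,3)] -> total=1
Click 2 (4,4) count=0: revealed 4 new [(3,3) (3,4) (4,3) (4,4)] -> total=5
Click 3 (3,1) count=2: revealed 1 new [(3,1)] -> total=6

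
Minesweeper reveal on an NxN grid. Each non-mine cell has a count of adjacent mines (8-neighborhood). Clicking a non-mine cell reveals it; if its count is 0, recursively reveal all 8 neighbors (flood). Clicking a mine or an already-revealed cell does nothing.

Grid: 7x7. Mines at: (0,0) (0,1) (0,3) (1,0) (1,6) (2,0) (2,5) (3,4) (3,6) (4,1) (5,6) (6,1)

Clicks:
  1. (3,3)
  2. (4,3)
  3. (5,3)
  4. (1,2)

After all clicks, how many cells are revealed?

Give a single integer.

Answer: 14

Derivation:
Click 1 (3,3) count=1: revealed 1 new [(3,3)] -> total=1
Click 2 (4,3) count=1: revealed 1 new [(4,3)] -> total=2
Click 3 (5,3) count=0: revealed 11 new [(4,2) (4,4) (4,5) (5,2) (5,3) (5,4) (5,5) (6,2) (6,3) (6,4) (6,5)] -> total=13
Click 4 (1,2) count=2: revealed 1 new [(1,2)] -> total=14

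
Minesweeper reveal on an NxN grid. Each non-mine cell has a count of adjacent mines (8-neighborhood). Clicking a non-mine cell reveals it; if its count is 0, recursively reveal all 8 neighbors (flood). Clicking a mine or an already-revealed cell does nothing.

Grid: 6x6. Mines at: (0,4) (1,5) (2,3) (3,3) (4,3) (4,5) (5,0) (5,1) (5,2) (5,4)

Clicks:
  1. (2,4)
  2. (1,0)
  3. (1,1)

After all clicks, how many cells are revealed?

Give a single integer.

Answer: 18

Derivation:
Click 1 (2,4) count=3: revealed 1 new [(2,4)] -> total=1
Click 2 (1,0) count=0: revealed 17 new [(0,0) (0,1) (0,2) (0,3) (1,0) (1,1) (1,2) (1,3) (2,0) (2,1) (2,2) (3,0) (3,1) (3,2) (4,0) (4,1) (4,2)] -> total=18
Click 3 (1,1) count=0: revealed 0 new [(none)] -> total=18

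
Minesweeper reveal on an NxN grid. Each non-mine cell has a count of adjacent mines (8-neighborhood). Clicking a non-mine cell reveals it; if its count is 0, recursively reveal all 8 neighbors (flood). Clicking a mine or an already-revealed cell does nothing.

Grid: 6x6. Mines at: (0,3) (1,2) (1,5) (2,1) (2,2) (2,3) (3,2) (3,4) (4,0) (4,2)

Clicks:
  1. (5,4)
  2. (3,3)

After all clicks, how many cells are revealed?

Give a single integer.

Click 1 (5,4) count=0: revealed 6 new [(4,3) (4,4) (4,5) (5,3) (5,4) (5,5)] -> total=6
Click 2 (3,3) count=5: revealed 1 new [(3,3)] -> total=7

Answer: 7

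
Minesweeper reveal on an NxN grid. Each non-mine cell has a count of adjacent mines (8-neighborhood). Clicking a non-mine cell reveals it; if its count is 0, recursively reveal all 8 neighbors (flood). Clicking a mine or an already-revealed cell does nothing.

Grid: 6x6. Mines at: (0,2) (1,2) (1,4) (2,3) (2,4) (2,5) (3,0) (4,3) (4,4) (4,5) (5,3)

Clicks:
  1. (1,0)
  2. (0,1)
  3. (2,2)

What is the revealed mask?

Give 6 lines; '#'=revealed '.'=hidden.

Answer: ##....
##....
###...
......
......
......

Derivation:
Click 1 (1,0) count=0: revealed 6 new [(0,0) (0,1) (1,0) (1,1) (2,0) (2,1)] -> total=6
Click 2 (0,1) count=2: revealed 0 new [(none)] -> total=6
Click 3 (2,2) count=2: revealed 1 new [(2,2)] -> total=7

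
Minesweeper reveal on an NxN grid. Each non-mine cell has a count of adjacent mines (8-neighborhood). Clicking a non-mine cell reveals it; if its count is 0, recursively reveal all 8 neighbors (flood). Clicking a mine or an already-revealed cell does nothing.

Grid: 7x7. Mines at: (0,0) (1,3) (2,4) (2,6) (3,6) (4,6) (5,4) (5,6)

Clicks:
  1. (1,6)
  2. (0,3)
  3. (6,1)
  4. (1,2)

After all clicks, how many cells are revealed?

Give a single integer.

Answer: 25

Derivation:
Click 1 (1,6) count=1: revealed 1 new [(1,6)] -> total=1
Click 2 (0,3) count=1: revealed 1 new [(0,3)] -> total=2
Click 3 (6,1) count=0: revealed 23 new [(1,0) (1,1) (1,2) (2,0) (2,1) (2,2) (2,3) (3,0) (3,1) (3,2) (3,3) (4,0) (4,1) (4,2) (4,3) (5,0) (5,1) (5,2) (5,3) (6,0) (6,1) (6,2) (6,3)] -> total=25
Click 4 (1,2) count=1: revealed 0 new [(none)] -> total=25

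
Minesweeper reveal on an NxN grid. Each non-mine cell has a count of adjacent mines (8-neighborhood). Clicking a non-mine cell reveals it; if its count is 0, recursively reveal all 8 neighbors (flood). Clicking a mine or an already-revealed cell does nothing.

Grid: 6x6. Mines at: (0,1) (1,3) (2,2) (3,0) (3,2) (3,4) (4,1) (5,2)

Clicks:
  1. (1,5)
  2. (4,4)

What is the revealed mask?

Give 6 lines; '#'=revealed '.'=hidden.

Click 1 (1,5) count=0: revealed 6 new [(0,4) (0,5) (1,4) (1,5) (2,4) (2,5)] -> total=6
Click 2 (4,4) count=1: revealed 1 new [(4,4)] -> total=7

Answer: ....##
....##
....##
......
....#.
......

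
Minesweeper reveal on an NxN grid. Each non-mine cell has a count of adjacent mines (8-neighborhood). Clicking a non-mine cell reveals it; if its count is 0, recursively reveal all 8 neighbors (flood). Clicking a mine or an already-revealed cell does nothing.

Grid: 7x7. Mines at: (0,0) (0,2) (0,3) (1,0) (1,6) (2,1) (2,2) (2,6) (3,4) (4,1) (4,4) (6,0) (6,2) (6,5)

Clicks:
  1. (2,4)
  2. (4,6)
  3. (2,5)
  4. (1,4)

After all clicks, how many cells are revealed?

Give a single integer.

Click 1 (2,4) count=1: revealed 1 new [(2,4)] -> total=1
Click 2 (4,6) count=0: revealed 6 new [(3,5) (3,6) (4,5) (4,6) (5,5) (5,6)] -> total=7
Click 3 (2,5) count=3: revealed 1 new [(2,5)] -> total=8
Click 4 (1,4) count=1: revealed 1 new [(1,4)] -> total=9

Answer: 9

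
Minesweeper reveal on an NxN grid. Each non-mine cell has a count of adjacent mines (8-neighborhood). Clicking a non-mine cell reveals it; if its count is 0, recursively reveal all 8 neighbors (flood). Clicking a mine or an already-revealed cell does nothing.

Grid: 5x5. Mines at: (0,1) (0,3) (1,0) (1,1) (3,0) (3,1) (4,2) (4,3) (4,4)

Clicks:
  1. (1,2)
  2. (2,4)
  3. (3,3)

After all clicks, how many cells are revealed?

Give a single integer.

Click 1 (1,2) count=3: revealed 1 new [(1,2)] -> total=1
Click 2 (2,4) count=0: revealed 8 new [(1,3) (1,4) (2,2) (2,3) (2,4) (3,2) (3,3) (3,4)] -> total=9
Click 3 (3,3) count=3: revealed 0 new [(none)] -> total=9

Answer: 9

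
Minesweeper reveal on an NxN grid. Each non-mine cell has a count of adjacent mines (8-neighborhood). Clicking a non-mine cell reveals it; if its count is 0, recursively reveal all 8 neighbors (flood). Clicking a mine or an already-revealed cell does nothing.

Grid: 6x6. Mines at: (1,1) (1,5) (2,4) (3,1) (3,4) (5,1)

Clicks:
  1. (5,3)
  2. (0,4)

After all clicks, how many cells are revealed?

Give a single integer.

Answer: 9

Derivation:
Click 1 (5,3) count=0: revealed 8 new [(4,2) (4,3) (4,4) (4,5) (5,2) (5,3) (5,4) (5,5)] -> total=8
Click 2 (0,4) count=1: revealed 1 new [(0,4)] -> total=9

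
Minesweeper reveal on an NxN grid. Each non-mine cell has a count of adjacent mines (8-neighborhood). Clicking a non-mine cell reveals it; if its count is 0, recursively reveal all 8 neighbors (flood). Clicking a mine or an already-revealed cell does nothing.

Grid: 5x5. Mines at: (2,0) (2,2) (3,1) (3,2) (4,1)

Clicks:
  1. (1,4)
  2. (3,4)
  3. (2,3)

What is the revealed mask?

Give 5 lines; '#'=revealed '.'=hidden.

Answer: #####
#####
...##
...##
...##

Derivation:
Click 1 (1,4) count=0: revealed 16 new [(0,0) (0,1) (0,2) (0,3) (0,4) (1,0) (1,1) (1,2) (1,3) (1,4) (2,3) (2,4) (3,3) (3,4) (4,3) (4,4)] -> total=16
Click 2 (3,4) count=0: revealed 0 new [(none)] -> total=16
Click 3 (2,3) count=2: revealed 0 new [(none)] -> total=16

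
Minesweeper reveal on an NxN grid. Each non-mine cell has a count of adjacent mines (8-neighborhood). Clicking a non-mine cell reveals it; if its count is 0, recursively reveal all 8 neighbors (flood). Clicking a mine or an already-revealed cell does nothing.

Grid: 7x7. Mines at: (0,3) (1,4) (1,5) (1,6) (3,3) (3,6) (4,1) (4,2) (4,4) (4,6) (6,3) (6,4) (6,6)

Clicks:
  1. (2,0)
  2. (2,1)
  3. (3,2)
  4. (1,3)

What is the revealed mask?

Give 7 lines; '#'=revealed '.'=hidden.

Click 1 (2,0) count=0: revealed 12 new [(0,0) (0,1) (0,2) (1,0) (1,1) (1,2) (2,0) (2,1) (2,2) (3,0) (3,1) (3,2)] -> total=12
Click 2 (2,1) count=0: revealed 0 new [(none)] -> total=12
Click 3 (3,2) count=3: revealed 0 new [(none)] -> total=12
Click 4 (1,3) count=2: revealed 1 new [(1,3)] -> total=13

Answer: ###....
####...
###....
###....
.......
.......
.......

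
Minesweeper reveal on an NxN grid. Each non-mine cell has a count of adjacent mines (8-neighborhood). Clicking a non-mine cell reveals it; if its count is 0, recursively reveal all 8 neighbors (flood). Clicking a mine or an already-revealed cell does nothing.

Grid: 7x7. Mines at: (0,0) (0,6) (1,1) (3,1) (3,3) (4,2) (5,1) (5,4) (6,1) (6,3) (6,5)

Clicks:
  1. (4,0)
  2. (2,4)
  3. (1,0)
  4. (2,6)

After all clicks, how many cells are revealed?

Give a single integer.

Click 1 (4,0) count=2: revealed 1 new [(4,0)] -> total=1
Click 2 (2,4) count=1: revealed 1 new [(2,4)] -> total=2
Click 3 (1,0) count=2: revealed 1 new [(1,0)] -> total=3
Click 4 (2,6) count=0: revealed 21 new [(0,2) (0,3) (0,4) (0,5) (1,2) (1,3) (1,4) (1,5) (1,6) (2,2) (2,3) (2,5) (2,6) (3,4) (3,5) (3,6) (4,4) (4,5) (4,6) (5,5) (5,6)] -> total=24

Answer: 24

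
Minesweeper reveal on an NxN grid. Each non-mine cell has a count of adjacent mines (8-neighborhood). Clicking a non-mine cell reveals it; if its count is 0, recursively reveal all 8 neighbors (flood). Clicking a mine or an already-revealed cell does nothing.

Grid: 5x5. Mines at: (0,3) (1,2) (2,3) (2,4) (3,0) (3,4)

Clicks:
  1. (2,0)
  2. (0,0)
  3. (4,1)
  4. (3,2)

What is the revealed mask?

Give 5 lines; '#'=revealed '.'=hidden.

Answer: ##...
##...
##...
..#..
.#...

Derivation:
Click 1 (2,0) count=1: revealed 1 new [(2,0)] -> total=1
Click 2 (0,0) count=0: revealed 5 new [(0,0) (0,1) (1,0) (1,1) (2,1)] -> total=6
Click 3 (4,1) count=1: revealed 1 new [(4,1)] -> total=7
Click 4 (3,2) count=1: revealed 1 new [(3,2)] -> total=8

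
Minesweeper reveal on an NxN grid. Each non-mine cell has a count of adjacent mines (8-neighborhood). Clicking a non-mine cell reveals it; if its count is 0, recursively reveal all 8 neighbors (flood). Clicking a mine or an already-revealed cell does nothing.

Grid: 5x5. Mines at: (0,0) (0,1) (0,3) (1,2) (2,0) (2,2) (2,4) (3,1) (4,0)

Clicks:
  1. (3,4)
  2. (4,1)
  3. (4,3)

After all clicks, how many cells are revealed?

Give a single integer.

Click 1 (3,4) count=1: revealed 1 new [(3,4)] -> total=1
Click 2 (4,1) count=2: revealed 1 new [(4,1)] -> total=2
Click 3 (4,3) count=0: revealed 5 new [(3,2) (3,3) (4,2) (4,3) (4,4)] -> total=7

Answer: 7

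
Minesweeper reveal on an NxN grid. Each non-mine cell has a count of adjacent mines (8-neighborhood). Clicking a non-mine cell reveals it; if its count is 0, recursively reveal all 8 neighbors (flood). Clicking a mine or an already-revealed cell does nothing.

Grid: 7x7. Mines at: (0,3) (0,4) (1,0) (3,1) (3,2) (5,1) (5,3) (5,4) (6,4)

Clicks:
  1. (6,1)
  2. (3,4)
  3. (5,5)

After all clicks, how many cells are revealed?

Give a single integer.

Click 1 (6,1) count=1: revealed 1 new [(6,1)] -> total=1
Click 2 (3,4) count=0: revealed 22 new [(0,5) (0,6) (1,3) (1,4) (1,5) (1,6) (2,3) (2,4) (2,5) (2,6) (3,3) (3,4) (3,5) (3,6) (4,3) (4,4) (4,5) (4,6) (5,5) (5,6) (6,5) (6,6)] -> total=23
Click 3 (5,5) count=2: revealed 0 new [(none)] -> total=23

Answer: 23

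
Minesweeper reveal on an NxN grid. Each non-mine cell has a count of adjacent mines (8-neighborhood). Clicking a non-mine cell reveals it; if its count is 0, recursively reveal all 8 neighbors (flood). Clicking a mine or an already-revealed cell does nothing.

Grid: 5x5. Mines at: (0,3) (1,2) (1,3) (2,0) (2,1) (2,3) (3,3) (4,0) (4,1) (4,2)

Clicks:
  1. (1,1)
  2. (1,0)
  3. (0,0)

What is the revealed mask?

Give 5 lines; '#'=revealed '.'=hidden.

Click 1 (1,1) count=3: revealed 1 new [(1,1)] -> total=1
Click 2 (1,0) count=2: revealed 1 new [(1,0)] -> total=2
Click 3 (0,0) count=0: revealed 2 new [(0,0) (0,1)] -> total=4

Answer: ##...
##...
.....
.....
.....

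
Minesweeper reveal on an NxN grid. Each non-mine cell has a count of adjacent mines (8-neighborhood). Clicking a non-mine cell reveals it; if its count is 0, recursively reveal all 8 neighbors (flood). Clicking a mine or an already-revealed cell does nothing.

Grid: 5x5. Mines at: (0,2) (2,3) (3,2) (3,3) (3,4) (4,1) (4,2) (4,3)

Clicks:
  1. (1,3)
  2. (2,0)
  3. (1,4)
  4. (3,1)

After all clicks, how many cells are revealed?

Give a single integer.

Click 1 (1,3) count=2: revealed 1 new [(1,3)] -> total=1
Click 2 (2,0) count=0: revealed 8 new [(0,0) (0,1) (1,0) (1,1) (2,0) (2,1) (3,0) (3,1)] -> total=9
Click 3 (1,4) count=1: revealed 1 new [(1,4)] -> total=10
Click 4 (3,1) count=3: revealed 0 new [(none)] -> total=10

Answer: 10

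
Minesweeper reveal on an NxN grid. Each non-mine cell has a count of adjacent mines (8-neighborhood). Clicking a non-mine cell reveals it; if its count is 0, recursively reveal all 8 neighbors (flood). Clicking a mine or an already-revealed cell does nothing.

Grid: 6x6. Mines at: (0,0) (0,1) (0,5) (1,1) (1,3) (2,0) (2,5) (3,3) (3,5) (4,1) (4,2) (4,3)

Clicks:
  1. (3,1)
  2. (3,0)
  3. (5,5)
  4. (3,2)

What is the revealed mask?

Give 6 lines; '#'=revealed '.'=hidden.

Click 1 (3,1) count=3: revealed 1 new [(3,1)] -> total=1
Click 2 (3,0) count=2: revealed 1 new [(3,0)] -> total=2
Click 3 (5,5) count=0: revealed 4 new [(4,4) (4,5) (5,4) (5,5)] -> total=6
Click 4 (3,2) count=4: revealed 1 new [(3,2)] -> total=7

Answer: ......
......
......
###...
....##
....##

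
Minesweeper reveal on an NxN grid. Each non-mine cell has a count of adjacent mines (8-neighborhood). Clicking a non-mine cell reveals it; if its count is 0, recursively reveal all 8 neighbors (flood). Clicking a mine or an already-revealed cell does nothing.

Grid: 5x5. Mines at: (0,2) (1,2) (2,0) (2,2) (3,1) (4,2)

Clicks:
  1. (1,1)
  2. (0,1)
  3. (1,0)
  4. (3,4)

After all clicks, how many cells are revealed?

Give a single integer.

Answer: 13

Derivation:
Click 1 (1,1) count=4: revealed 1 new [(1,1)] -> total=1
Click 2 (0,1) count=2: revealed 1 new [(0,1)] -> total=2
Click 3 (1,0) count=1: revealed 1 new [(1,0)] -> total=3
Click 4 (3,4) count=0: revealed 10 new [(0,3) (0,4) (1,3) (1,4) (2,3) (2,4) (3,3) (3,4) (4,3) (4,4)] -> total=13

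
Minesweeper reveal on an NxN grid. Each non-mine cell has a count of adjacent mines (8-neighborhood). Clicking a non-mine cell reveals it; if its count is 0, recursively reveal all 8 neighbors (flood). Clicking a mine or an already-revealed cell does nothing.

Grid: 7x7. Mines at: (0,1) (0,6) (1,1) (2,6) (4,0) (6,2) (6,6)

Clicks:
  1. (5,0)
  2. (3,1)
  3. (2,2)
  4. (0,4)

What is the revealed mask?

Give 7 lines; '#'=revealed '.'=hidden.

Answer: ..####.
..####.
.#####.
.######
.######
#######
...###.

Derivation:
Click 1 (5,0) count=1: revealed 1 new [(5,0)] -> total=1
Click 2 (3,1) count=1: revealed 1 new [(3,1)] -> total=2
Click 3 (2,2) count=1: revealed 1 new [(2,2)] -> total=3
Click 4 (0,4) count=0: revealed 32 new [(0,2) (0,3) (0,4) (0,5) (1,2) (1,3) (1,4) (1,5) (2,1) (2,3) (2,4) (2,5) (3,2) (3,3) (3,4) (3,5) (3,6) (4,1) (4,2) (4,3) (4,4) (4,5) (4,6) (5,1) (5,2) (5,3) (5,4) (5,5) (5,6) (6,3) (6,4) (6,5)] -> total=35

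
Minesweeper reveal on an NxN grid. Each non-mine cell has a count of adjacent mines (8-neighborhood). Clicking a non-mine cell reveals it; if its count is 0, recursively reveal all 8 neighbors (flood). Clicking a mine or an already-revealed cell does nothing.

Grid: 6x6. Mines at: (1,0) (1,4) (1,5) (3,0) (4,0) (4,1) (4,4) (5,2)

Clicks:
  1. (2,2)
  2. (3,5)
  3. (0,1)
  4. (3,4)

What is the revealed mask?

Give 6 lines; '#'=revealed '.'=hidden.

Answer: .###..
.###..
.###..
.#####
......
......

Derivation:
Click 1 (2,2) count=0: revealed 12 new [(0,1) (0,2) (0,3) (1,1) (1,2) (1,3) (2,1) (2,2) (2,3) (3,1) (3,2) (3,3)] -> total=12
Click 2 (3,5) count=1: revealed 1 new [(3,5)] -> total=13
Click 3 (0,1) count=1: revealed 0 new [(none)] -> total=13
Click 4 (3,4) count=1: revealed 1 new [(3,4)] -> total=14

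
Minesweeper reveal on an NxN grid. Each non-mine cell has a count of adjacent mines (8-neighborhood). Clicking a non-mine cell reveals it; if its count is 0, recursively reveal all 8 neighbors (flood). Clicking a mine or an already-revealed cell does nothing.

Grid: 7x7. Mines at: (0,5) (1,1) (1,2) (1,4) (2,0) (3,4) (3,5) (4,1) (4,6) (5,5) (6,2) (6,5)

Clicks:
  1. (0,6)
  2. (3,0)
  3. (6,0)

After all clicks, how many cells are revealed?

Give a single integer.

Click 1 (0,6) count=1: revealed 1 new [(0,6)] -> total=1
Click 2 (3,0) count=2: revealed 1 new [(3,0)] -> total=2
Click 3 (6,0) count=0: revealed 4 new [(5,0) (5,1) (6,0) (6,1)] -> total=6

Answer: 6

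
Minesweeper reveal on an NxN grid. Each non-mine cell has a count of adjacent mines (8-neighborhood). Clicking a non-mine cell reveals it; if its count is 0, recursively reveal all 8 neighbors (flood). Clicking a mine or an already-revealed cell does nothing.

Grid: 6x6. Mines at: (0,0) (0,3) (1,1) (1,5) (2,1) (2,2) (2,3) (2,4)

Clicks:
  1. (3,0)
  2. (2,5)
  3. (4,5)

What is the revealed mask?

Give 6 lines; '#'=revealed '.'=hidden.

Click 1 (3,0) count=1: revealed 1 new [(3,0)] -> total=1
Click 2 (2,5) count=2: revealed 1 new [(2,5)] -> total=2
Click 3 (4,5) count=0: revealed 17 new [(3,1) (3,2) (3,3) (3,4) (3,5) (4,0) (4,1) (4,2) (4,3) (4,4) (4,5) (5,0) (5,1) (5,2) (5,3) (5,4) (5,5)] -> total=19

Answer: ......
......
.....#
######
######
######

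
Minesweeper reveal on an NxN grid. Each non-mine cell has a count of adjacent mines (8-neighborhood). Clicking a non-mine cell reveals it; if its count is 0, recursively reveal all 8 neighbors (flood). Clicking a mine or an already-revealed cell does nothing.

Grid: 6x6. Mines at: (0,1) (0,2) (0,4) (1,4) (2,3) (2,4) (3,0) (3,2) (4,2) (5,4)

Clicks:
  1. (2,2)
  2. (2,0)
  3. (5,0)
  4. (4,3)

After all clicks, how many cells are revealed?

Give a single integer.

Answer: 7

Derivation:
Click 1 (2,2) count=2: revealed 1 new [(2,2)] -> total=1
Click 2 (2,0) count=1: revealed 1 new [(2,0)] -> total=2
Click 3 (5,0) count=0: revealed 4 new [(4,0) (4,1) (5,0) (5,1)] -> total=6
Click 4 (4,3) count=3: revealed 1 new [(4,3)] -> total=7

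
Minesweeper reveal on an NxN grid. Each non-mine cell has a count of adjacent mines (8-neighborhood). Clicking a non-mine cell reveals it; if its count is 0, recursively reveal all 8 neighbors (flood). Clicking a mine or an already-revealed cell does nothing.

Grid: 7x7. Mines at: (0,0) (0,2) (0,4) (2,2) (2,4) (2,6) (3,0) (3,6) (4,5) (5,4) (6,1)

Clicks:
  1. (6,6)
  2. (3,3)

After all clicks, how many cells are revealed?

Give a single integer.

Answer: 5

Derivation:
Click 1 (6,6) count=0: revealed 4 new [(5,5) (5,6) (6,5) (6,6)] -> total=4
Click 2 (3,3) count=2: revealed 1 new [(3,3)] -> total=5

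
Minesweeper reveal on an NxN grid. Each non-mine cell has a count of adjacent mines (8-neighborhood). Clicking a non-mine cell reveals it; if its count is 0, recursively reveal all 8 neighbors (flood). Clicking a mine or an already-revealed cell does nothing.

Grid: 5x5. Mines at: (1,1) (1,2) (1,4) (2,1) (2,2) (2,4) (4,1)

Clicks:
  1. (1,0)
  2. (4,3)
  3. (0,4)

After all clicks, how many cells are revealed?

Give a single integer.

Answer: 8

Derivation:
Click 1 (1,0) count=2: revealed 1 new [(1,0)] -> total=1
Click 2 (4,3) count=0: revealed 6 new [(3,2) (3,3) (3,4) (4,2) (4,3) (4,4)] -> total=7
Click 3 (0,4) count=1: revealed 1 new [(0,4)] -> total=8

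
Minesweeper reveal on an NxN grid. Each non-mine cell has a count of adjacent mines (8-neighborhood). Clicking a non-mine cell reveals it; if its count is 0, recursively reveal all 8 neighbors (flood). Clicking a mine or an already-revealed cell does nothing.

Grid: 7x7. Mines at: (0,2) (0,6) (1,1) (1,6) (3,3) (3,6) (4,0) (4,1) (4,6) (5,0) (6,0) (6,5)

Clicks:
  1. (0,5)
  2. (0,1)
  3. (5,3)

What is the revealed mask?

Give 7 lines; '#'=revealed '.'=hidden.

Click 1 (0,5) count=2: revealed 1 new [(0,5)] -> total=1
Click 2 (0,1) count=2: revealed 1 new [(0,1)] -> total=2
Click 3 (5,3) count=0: revealed 11 new [(4,2) (4,3) (4,4) (5,1) (5,2) (5,3) (5,4) (6,1) (6,2) (6,3) (6,4)] -> total=13

Answer: .#...#.
.......
.......
.......
..###..
.####..
.####..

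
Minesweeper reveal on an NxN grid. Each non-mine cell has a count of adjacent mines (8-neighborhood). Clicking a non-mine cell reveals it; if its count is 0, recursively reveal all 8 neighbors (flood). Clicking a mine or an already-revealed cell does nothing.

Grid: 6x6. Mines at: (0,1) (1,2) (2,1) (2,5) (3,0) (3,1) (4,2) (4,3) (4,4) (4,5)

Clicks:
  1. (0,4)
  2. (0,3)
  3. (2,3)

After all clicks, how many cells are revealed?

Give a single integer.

Answer: 7

Derivation:
Click 1 (0,4) count=0: revealed 6 new [(0,3) (0,4) (0,5) (1,3) (1,4) (1,5)] -> total=6
Click 2 (0,3) count=1: revealed 0 new [(none)] -> total=6
Click 3 (2,3) count=1: revealed 1 new [(2,3)] -> total=7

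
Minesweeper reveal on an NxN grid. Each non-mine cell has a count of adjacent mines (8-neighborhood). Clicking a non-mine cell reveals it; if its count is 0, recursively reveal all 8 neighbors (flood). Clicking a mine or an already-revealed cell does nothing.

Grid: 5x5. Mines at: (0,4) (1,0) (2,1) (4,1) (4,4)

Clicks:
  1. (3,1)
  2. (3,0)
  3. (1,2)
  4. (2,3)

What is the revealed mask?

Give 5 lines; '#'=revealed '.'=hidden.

Click 1 (3,1) count=2: revealed 1 new [(3,1)] -> total=1
Click 2 (3,0) count=2: revealed 1 new [(3,0)] -> total=2
Click 3 (1,2) count=1: revealed 1 new [(1,2)] -> total=3
Click 4 (2,3) count=0: revealed 8 new [(1,3) (1,4) (2,2) (2,3) (2,4) (3,2) (3,3) (3,4)] -> total=11

Answer: .....
..###
..###
#####
.....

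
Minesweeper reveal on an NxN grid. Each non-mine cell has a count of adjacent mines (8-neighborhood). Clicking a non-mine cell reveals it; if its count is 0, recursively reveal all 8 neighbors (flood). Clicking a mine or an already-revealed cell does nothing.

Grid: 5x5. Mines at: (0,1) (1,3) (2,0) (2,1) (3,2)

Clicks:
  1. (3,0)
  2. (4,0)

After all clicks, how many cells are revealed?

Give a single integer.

Answer: 4

Derivation:
Click 1 (3,0) count=2: revealed 1 new [(3,0)] -> total=1
Click 2 (4,0) count=0: revealed 3 new [(3,1) (4,0) (4,1)] -> total=4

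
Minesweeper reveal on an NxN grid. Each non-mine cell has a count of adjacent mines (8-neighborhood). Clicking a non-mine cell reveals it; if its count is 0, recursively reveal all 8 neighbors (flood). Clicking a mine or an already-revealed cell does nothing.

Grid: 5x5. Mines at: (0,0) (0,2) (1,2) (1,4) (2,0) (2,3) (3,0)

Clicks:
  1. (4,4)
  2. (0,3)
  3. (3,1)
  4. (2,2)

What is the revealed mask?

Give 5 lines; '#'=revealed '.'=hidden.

Click 1 (4,4) count=0: revealed 8 new [(3,1) (3,2) (3,3) (3,4) (4,1) (4,2) (4,3) (4,4)] -> total=8
Click 2 (0,3) count=3: revealed 1 new [(0,3)] -> total=9
Click 3 (3,1) count=2: revealed 0 new [(none)] -> total=9
Click 4 (2,2) count=2: revealed 1 new [(2,2)] -> total=10

Answer: ...#.
.....
..#..
.####
.####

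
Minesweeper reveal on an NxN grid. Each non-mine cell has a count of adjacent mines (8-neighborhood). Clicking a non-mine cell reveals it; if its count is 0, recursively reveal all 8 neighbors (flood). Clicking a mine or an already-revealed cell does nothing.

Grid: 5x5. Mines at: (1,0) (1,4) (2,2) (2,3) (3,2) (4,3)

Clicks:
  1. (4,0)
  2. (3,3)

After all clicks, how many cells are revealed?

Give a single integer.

Answer: 7

Derivation:
Click 1 (4,0) count=0: revealed 6 new [(2,0) (2,1) (3,0) (3,1) (4,0) (4,1)] -> total=6
Click 2 (3,3) count=4: revealed 1 new [(3,3)] -> total=7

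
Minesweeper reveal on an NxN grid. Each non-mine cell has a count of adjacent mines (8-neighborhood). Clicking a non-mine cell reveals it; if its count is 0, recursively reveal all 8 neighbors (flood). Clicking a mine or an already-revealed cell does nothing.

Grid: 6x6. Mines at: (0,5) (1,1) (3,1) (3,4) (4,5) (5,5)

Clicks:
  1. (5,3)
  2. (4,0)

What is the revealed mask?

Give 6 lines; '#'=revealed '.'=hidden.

Answer: ......
......
......
......
#####.
#####.

Derivation:
Click 1 (5,3) count=0: revealed 10 new [(4,0) (4,1) (4,2) (4,3) (4,4) (5,0) (5,1) (5,2) (5,3) (5,4)] -> total=10
Click 2 (4,0) count=1: revealed 0 new [(none)] -> total=10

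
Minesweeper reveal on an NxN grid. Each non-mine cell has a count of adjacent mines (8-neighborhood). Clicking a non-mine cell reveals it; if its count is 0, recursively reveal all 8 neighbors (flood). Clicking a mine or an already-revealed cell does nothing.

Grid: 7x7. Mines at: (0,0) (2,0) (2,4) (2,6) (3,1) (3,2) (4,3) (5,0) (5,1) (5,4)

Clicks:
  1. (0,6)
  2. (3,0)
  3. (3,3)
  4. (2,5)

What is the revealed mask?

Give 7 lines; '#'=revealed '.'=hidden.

Click 1 (0,6) count=0: revealed 15 new [(0,1) (0,2) (0,3) (0,4) (0,5) (0,6) (1,1) (1,2) (1,3) (1,4) (1,5) (1,6) (2,1) (2,2) (2,3)] -> total=15
Click 2 (3,0) count=2: revealed 1 new [(3,0)] -> total=16
Click 3 (3,3) count=3: revealed 1 new [(3,3)] -> total=17
Click 4 (2,5) count=2: revealed 1 new [(2,5)] -> total=18

Answer: .######
.######
.###.#.
#..#...
.......
.......
.......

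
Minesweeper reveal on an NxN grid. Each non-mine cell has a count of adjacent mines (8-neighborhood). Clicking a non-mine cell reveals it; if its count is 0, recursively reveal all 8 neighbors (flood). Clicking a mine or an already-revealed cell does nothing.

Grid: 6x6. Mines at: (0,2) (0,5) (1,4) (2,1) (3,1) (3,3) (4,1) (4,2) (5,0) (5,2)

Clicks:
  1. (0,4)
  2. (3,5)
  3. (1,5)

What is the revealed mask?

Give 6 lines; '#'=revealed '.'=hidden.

Answer: ....#.
.....#
....##
....##
...###
...###

Derivation:
Click 1 (0,4) count=2: revealed 1 new [(0,4)] -> total=1
Click 2 (3,5) count=0: revealed 10 new [(2,4) (2,5) (3,4) (3,5) (4,3) (4,4) (4,5) (5,3) (5,4) (5,5)] -> total=11
Click 3 (1,5) count=2: revealed 1 new [(1,5)] -> total=12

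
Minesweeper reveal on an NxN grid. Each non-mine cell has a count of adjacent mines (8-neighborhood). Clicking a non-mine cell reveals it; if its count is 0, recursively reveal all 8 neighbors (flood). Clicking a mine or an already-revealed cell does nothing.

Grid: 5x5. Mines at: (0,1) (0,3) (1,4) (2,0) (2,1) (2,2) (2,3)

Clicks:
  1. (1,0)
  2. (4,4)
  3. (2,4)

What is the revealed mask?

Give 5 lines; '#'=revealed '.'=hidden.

Click 1 (1,0) count=3: revealed 1 new [(1,0)] -> total=1
Click 2 (4,4) count=0: revealed 10 new [(3,0) (3,1) (3,2) (3,3) (3,4) (4,0) (4,1) (4,2) (4,3) (4,4)] -> total=11
Click 3 (2,4) count=2: revealed 1 new [(2,4)] -> total=12

Answer: .....
#....
....#
#####
#####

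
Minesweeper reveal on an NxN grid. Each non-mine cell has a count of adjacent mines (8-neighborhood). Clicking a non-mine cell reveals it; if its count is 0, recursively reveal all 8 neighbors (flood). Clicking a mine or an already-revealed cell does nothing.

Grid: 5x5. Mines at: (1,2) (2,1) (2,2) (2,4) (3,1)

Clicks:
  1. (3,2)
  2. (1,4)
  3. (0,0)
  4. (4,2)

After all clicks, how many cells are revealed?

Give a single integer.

Click 1 (3,2) count=3: revealed 1 new [(3,2)] -> total=1
Click 2 (1,4) count=1: revealed 1 new [(1,4)] -> total=2
Click 3 (0,0) count=0: revealed 4 new [(0,0) (0,1) (1,0) (1,1)] -> total=6
Click 4 (4,2) count=1: revealed 1 new [(4,2)] -> total=7

Answer: 7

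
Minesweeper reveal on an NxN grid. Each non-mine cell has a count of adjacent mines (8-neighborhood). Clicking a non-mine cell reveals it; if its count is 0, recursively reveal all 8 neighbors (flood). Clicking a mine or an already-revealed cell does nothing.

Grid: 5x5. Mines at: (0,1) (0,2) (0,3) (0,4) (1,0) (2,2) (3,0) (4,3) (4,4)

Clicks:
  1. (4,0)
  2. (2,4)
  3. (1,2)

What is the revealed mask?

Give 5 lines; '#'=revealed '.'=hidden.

Answer: .....
..###
...##
...##
#....

Derivation:
Click 1 (4,0) count=1: revealed 1 new [(4,0)] -> total=1
Click 2 (2,4) count=0: revealed 6 new [(1,3) (1,4) (2,3) (2,4) (3,3) (3,4)] -> total=7
Click 3 (1,2) count=4: revealed 1 new [(1,2)] -> total=8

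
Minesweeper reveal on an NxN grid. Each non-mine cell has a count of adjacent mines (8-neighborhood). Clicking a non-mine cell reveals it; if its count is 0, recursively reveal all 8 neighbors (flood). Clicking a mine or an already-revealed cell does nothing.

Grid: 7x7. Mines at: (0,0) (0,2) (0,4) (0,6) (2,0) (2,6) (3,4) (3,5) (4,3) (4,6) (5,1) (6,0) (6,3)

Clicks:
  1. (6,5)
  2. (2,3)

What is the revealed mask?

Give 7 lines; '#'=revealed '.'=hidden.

Answer: .......
.......
...#...
.......
.......
....###
....###

Derivation:
Click 1 (6,5) count=0: revealed 6 new [(5,4) (5,5) (5,6) (6,4) (6,5) (6,6)] -> total=6
Click 2 (2,3) count=1: revealed 1 new [(2,3)] -> total=7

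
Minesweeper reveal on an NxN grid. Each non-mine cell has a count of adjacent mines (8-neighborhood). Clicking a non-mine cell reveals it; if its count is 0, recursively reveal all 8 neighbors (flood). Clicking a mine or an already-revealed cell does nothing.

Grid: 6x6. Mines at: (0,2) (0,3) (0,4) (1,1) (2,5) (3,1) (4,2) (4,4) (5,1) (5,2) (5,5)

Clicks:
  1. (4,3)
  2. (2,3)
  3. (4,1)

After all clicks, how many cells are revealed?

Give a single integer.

Click 1 (4,3) count=3: revealed 1 new [(4,3)] -> total=1
Click 2 (2,3) count=0: revealed 9 new [(1,2) (1,3) (1,4) (2,2) (2,3) (2,4) (3,2) (3,3) (3,4)] -> total=10
Click 3 (4,1) count=4: revealed 1 new [(4,1)] -> total=11

Answer: 11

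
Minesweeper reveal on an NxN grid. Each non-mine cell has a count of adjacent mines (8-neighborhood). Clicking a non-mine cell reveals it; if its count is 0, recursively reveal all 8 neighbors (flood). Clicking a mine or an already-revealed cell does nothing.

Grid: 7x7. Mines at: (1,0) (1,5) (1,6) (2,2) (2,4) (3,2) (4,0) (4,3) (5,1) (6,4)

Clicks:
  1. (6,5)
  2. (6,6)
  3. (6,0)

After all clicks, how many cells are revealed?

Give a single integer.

Click 1 (6,5) count=1: revealed 1 new [(6,5)] -> total=1
Click 2 (6,6) count=0: revealed 12 new [(2,5) (2,6) (3,4) (3,5) (3,6) (4,4) (4,5) (4,6) (5,4) (5,5) (5,6) (6,6)] -> total=13
Click 3 (6,0) count=1: revealed 1 new [(6,0)] -> total=14

Answer: 14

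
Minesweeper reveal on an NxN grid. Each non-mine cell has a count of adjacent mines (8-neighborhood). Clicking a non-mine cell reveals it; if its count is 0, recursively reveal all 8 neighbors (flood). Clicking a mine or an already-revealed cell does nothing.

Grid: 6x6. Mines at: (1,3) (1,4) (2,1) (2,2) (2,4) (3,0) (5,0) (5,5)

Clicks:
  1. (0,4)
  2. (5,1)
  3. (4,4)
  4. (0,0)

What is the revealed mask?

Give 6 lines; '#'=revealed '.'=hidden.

Answer: ###.#.
###...
......
......
....#.
.#....

Derivation:
Click 1 (0,4) count=2: revealed 1 new [(0,4)] -> total=1
Click 2 (5,1) count=1: revealed 1 new [(5,1)] -> total=2
Click 3 (4,4) count=1: revealed 1 new [(4,4)] -> total=3
Click 4 (0,0) count=0: revealed 6 new [(0,0) (0,1) (0,2) (1,0) (1,1) (1,2)] -> total=9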